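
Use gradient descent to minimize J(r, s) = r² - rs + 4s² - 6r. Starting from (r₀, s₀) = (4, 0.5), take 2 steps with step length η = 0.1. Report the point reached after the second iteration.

(3.73, 0.485)

∇J = (2r - s - 6, -r + 8s)
(r₁, s₁) = (4, 0.5) − 0.1·(1.5, 0) = (3.85, 0.5)
(r₂, s₂) = (3.85, 0.5) − 0.1·(1.2, 0.15) = (3.73, 0.485)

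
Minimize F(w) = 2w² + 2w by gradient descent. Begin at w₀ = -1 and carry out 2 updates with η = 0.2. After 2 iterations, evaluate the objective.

-0.4992

F′(w) = 4w + 2
w₁ = -1 − 0.2·(-2) = -0.6
w₂ = -0.6 − 0.2·(-0.4) = -0.52
F(-0.52) = -0.4992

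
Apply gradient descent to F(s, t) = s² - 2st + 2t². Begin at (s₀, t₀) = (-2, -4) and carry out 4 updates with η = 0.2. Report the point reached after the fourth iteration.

(-1.6672, -1.0304)

∇F = (2s - 2t, -2s + 4t)
(s₁, t₁) = (-2, -4) − 0.2·(4, -12) = (-2.8, -1.6)
(s₂, t₂) = (-2.8, -1.6) − 0.2·(-2.4, -0.8) = (-2.32, -1.44)
(s₃, t₃) = (-2.32, -1.44) − 0.2·(-1.76, -1.12) = (-1.968, -1.216)
(s₄, t₄) = (-1.968, -1.216) − 0.2·(-1.504, -0.928) = (-1.6672, -1.0304)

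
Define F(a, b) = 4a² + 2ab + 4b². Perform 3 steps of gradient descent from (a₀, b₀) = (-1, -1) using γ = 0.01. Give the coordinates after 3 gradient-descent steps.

(-0.729, -0.729)

∇F = (8a + 2b, 2a + 8b)
Step 1: at (-1, -1), ∇F = (-10, -10) → (-1, -1) − 0.01·(-10, -10) = (-0.9, -0.9)
Step 2: at (-0.9, -0.9), ∇F = (-9, -9) → (-0.9, -0.9) − 0.01·(-9, -9) = (-0.81, -0.81)
Step 3: at (-0.81, -0.81), ∇F = (-8.1, -8.1) → (-0.81, -0.81) − 0.01·(-8.1, -8.1) = (-0.729, -0.729)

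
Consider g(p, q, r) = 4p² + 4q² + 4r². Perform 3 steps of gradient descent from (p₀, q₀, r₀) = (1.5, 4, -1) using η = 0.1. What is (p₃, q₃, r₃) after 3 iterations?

∇g = (8p, 8q, 8r)
(p₁, q₁, r₁) = (1.5, 4, -1) − 0.1·(12, 32, -8) = (0.3, 0.8, -0.2)
(p₂, q₂, r₂) = (0.3, 0.8, -0.2) − 0.1·(2.4, 6.4, -1.6) = (0.06, 0.16, -0.04)
(p₃, q₃, r₃) = (0.06, 0.16, -0.04) − 0.1·(0.48, 1.28, -0.32) = (0.012, 0.032, -0.008)

(0.012, 0.032, -0.008)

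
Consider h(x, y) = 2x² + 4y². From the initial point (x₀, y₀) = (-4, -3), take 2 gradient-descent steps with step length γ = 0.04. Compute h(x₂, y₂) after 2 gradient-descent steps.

23.62917888

∇h = (4x, 8y)
Step 1: at (-4, -3), ∇h = (-16, -24) → (-4, -3) − 0.04·(-16, -24) = (-3.36, -2.04)
Step 2: at (-3.36, -2.04), ∇h = (-13.44, -16.32) → (-3.36, -2.04) − 0.04·(-13.44, -16.32) = (-2.8224, -1.3872)
h(-2.8224, -1.3872) = 23.62917888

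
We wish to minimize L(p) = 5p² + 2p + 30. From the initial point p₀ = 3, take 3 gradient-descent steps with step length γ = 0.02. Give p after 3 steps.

L′(p) = 10p + 2
Step 1: L′(3) = 32; p₁ = 3 − 0.02·32 = 2.36
Step 2: L′(2.36) = 25.6; p₂ = 2.36 − 0.02·25.6 = 1.848
Step 3: L′(1.848) = 20.48; p₃ = 1.848 − 0.02·20.48 = 1.4384

1.4384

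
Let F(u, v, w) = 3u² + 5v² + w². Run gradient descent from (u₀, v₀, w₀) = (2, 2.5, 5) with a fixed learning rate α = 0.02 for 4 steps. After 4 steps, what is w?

4.2467328

∇F = (6u, 10v, 2w)
(u₁, v₁, w₁) = (2, 2.5, 5) − 0.02·(12, 25, 10) = (1.76, 2, 4.8)
(u₂, v₂, w₂) = (1.76, 2, 4.8) − 0.02·(10.56, 20, 9.6) = (1.5488, 1.6, 4.608)
(u₃, v₃, w₃) = (1.5488, 1.6, 4.608) − 0.02·(9.2928, 16, 9.216) = (1.362944, 1.28, 4.42368)
(u₄, v₄, w₄) = (1.362944, 1.28, 4.42368) − 0.02·(8.177664, 12.8, 8.84736) = (1.19939072, 1.024, 4.2467328)
w = 4.2467328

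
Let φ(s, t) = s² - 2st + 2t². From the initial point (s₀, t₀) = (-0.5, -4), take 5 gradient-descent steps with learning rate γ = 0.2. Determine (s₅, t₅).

∇φ = (2s - 2t, -2s + 4t)
Step 1: at (-0.5, -4), ∇φ = (7, -15) → (-0.5, -4) − 0.2·(7, -15) = (-1.9, -1)
Step 2: at (-1.9, -1), ∇φ = (-1.8, -0.2) → (-1.9, -1) − 0.2·(-1.8, -0.2) = (-1.54, -0.96)
Step 3: at (-1.54, -0.96), ∇φ = (-1.16, -0.76) → (-1.54, -0.96) − 0.2·(-1.16, -0.76) = (-1.308, -0.808)
Step 4: at (-1.308, -0.808), ∇φ = (-1, -0.616) → (-1.308, -0.808) − 0.2·(-1, -0.616) = (-1.108, -0.6848)
Step 5: at (-1.108, -0.6848), ∇φ = (-0.8464, -0.5232) → (-1.108, -0.6848) − 0.2·(-0.8464, -0.5232) = (-0.93872, -0.58016)

(-0.93872, -0.58016)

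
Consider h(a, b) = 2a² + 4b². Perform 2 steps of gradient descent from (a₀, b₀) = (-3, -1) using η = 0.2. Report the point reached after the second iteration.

∇h = (4a, 8b)
Step 1: at (-3, -1), ∇h = (-12, -8) → (-3, -1) − 0.2·(-12, -8) = (-0.6, 0.6)
Step 2: at (-0.6, 0.6), ∇h = (-2.4, 4.8) → (-0.6, 0.6) − 0.2·(-2.4, 4.8) = (-0.12, -0.36)

(-0.12, -0.36)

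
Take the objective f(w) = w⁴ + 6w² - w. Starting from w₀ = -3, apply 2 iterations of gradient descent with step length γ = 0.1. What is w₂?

f′(w) = 4w³ + 12w - 1
Step 1: f′(-3) = -145; w₁ = -3 − 0.1·(-145) = 11.5
Step 2: f′(11.5) = 6220.5; w₂ = 11.5 − 0.1·6220.5 = -610.55

-610.55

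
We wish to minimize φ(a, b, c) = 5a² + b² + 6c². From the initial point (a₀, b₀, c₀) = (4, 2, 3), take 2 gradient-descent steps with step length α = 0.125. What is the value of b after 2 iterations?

1.125

∇φ = (10a, 2b, 12c)
(a₁, b₁, c₁) = (4, 2, 3) − 0.125·(40, 4, 36) = (-1, 1.5, -1.5)
(a₂, b₂, c₂) = (-1, 1.5, -1.5) − 0.125·(-10, 3, -18) = (0.25, 1.125, 0.75)
b = 1.125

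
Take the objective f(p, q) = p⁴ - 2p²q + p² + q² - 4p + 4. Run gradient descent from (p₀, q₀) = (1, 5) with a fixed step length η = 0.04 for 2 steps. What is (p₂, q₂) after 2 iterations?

∇f = (4p³ - 4pq + 2p - 4, -2p² + 2q)
(p₁, q₁) = (1, 5) − 0.04·(-18, 8) = (1.72, 4.68)
(p₂, q₂) = (1.72, 4.68) − 0.04·(-12.404608, 3.4432) = (2.21618432, 4.542272)

(2.21618432, 4.542272)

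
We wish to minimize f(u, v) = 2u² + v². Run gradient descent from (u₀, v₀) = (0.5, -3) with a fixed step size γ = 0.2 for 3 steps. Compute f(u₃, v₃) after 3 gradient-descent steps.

0.419936

∇f = (4u, 2v)
Step 1: at (0.5, -3), ∇f = (2, -6) → (0.5, -3) − 0.2·(2, -6) = (0.1, -1.8)
Step 2: at (0.1, -1.8), ∇f = (0.4, -3.6) → (0.1, -1.8) − 0.2·(0.4, -3.6) = (0.02, -1.08)
Step 3: at (0.02, -1.08), ∇f = (0.08, -2.16) → (0.02, -1.08) − 0.2·(0.08, -2.16) = (0.004, -0.648)
f(0.004, -0.648) = 0.419936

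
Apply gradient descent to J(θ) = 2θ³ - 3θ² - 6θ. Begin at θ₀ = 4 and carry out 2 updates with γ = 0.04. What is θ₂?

J′(θ) = 6θ² - 6θ - 6
θ₁ = 4 − 0.04·66 = 1.36
θ₂ = 1.36 − 0.04·(-3.0624) = 1.482496

1.482496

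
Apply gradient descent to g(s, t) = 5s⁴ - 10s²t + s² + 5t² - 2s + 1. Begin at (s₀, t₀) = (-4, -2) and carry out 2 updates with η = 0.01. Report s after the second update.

-221.635

∇g = (20s³ - 20st + 2s - 2, -10s² + 10t)
(s₁, t₁) = (-4, -2) − 0.01·(-1450, -180) = (10.5, -0.2)
(s₂, t₂) = (10.5, -0.2) − 0.01·(23213.5, -1104.5) = (-221.635, 10.845)
s = -221.635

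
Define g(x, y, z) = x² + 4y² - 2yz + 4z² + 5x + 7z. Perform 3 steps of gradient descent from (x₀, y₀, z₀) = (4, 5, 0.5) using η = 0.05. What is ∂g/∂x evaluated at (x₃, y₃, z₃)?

9.477

∇g = (2x + 5, 8y - 2z, -2y + 8z + 7)
Step 1: at (4, 5, 0.5), ∇g = (13, 39, 1) → (4, 5, 0.5) − 0.05·(13, 39, 1) = (3.35, 3.05, 0.45)
Step 2: at (3.35, 3.05, 0.45), ∇g = (11.7, 23.5, 4.5) → (3.35, 3.05, 0.45) − 0.05·(11.7, 23.5, 4.5) = (2.765, 1.875, 0.225)
Step 3: at (2.765, 1.875, 0.225), ∇g = (10.53, 14.55, 5.05) → (2.765, 1.875, 0.225) − 0.05·(10.53, 14.55, 5.05) = (2.2385, 1.1475, -0.0275)
∂g/∂x at (2.2385, 1.1475, -0.0275) = 9.477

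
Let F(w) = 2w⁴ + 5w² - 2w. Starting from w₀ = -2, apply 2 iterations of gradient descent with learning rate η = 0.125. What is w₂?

-671.859375

F′(w) = 8w³ + 10w - 2
Step 1: F′(-2) = -86; w₁ = -2 − 0.125·(-86) = 8.75
Step 2: F′(8.75) = 5444.875; w₂ = 8.75 − 0.125·5444.875 = -671.859375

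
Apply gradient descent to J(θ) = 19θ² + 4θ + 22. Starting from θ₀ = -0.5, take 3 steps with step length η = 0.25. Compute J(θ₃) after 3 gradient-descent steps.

1116582.85546875

J′(θ) = 38θ + 4
θ₁ = -0.5 − 0.25·(-15) = 3.25
θ₂ = 3.25 − 0.25·127.5 = -28.625
θ₃ = -28.625 − 0.25·(-1083.75) = 242.3125
J(242.3125) = 1116582.85546875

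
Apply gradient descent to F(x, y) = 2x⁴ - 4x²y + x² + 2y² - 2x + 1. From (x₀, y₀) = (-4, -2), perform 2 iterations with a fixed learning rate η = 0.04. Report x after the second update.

∇F = (8x³ - 8xy + 2x - 2, -4x² + 4y)
Step 1: at (-4, -2), ∇F = (-586, -72) → (-4, -2) − 0.04·(-586, -72) = (19.44, 0.88)
Step 2: at (19.44, 0.88), ∇F = (58673.145472, -1508.1344) → (19.44, 0.88) − 0.04·(58673.145472, -1508.1344) = (-2327.48581888, 61.205376)
x = -2327.48581888

-2327.48581888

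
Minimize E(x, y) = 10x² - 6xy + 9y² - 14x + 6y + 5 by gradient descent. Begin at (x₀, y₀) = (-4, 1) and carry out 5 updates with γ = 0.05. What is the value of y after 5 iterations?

∇E = (20x - 6y - 14, -6x + 18y + 6)
(x₁, y₁) = (-4, 1) − 0.05·(-100, 48) = (1, -1.4)
(x₂, y₂) = (1, -1.4) − 0.05·(14.4, -25.2) = (0.28, -0.14)
(x₃, y₃) = (0.28, -0.14) − 0.05·(-7.56, 1.8) = (0.658, -0.23)
(x₄, y₄) = (0.658, -0.23) − 0.05·(0.54, -2.088) = (0.631, -0.1256)
(x₅, y₅) = (0.631, -0.1256) − 0.05·(-0.6264, -0.0468) = (0.66232, -0.12326)
y = -0.12326

-0.12326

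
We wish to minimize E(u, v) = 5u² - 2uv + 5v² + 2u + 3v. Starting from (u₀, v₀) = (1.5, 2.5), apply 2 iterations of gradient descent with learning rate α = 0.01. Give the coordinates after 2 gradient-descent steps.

∇E = (10u - 2v + 2, -2u + 10v + 3)
(u₁, v₁) = (1.5, 2.5) − 0.01·(12, 25) = (1.38, 2.25)
(u₂, v₂) = (1.38, 2.25) − 0.01·(11.3, 22.74) = (1.267, 2.0226)

(1.267, 2.0226)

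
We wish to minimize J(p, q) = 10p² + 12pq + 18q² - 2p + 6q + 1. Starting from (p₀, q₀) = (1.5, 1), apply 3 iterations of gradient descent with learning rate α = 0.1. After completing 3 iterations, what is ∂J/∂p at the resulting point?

-1154.56

∇J = (20p + 12q - 2, 12p + 36q + 6)
Step 1: at (1.5, 1), ∇J = (40, 60) → (1.5, 1) − 0.1·(40, 60) = (-2.5, -5)
Step 2: at (-2.5, -5), ∇J = (-112, -204) → (-2.5, -5) − 0.1·(-112, -204) = (8.7, 15.4)
Step 3: at (8.7, 15.4), ∇J = (356.8, 664.8) → (8.7, 15.4) − 0.1·(356.8, 664.8) = (-26.98, -51.08)
∂J/∂p at (-26.98, -51.08) = -1154.56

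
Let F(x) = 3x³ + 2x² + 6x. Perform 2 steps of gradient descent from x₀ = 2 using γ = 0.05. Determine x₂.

-0.8125

F′(x) = 9x² + 4x + 6
Step 1: F′(2) = 50; x₁ = 2 − 0.05·50 = -0.5
Step 2: F′(-0.5) = 6.25; x₂ = -0.5 − 0.05·6.25 = -0.8125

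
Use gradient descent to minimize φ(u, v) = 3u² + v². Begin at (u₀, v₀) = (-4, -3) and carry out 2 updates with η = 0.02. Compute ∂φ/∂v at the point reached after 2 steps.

∇φ = (6u, 2v)
(u₁, v₁) = (-4, -3) − 0.02·(-24, -6) = (-3.52, -2.88)
(u₂, v₂) = (-3.52, -2.88) − 0.02·(-21.12, -5.76) = (-3.0976, -2.7648)
∂φ/∂v at (-3.0976, -2.7648) = -5.5296

-5.5296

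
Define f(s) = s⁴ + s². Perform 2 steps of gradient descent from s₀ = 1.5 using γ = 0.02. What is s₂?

0.99507096

f′(s) = 4s³ + 2s
s₁ = 1.5 − 0.02·16.5 = 1.17
s₂ = 1.17 − 0.02·8.746452 = 0.99507096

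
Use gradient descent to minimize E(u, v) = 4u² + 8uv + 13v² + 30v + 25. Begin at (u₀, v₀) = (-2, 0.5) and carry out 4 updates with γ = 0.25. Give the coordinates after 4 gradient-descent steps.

∇E = (8u + 8v, 8u + 26v + 30)
Step 1: at (-2, 0.5), ∇E = (-12, 27) → (-2, 0.5) − 0.25·(-12, 27) = (1, -6.25)
Step 2: at (1, -6.25), ∇E = (-42, -124.5) → (1, -6.25) − 0.25·(-42, -124.5) = (11.5, 24.875)
Step 3: at (11.5, 24.875), ∇E = (291, 768.75) → (11.5, 24.875) − 0.25·(291, 768.75) = (-61.25, -167.3125)
Step 4: at (-61.25, -167.3125), ∇E = (-1828.5, -4810.125) → (-61.25, -167.3125) − 0.25·(-1828.5, -4810.125) = (395.875, 1035.21875)

(395.875, 1035.21875)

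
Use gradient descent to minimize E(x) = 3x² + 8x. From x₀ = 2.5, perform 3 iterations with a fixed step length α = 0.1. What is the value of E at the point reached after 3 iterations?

-5.152768

E′(x) = 6x + 8
x₁ = 2.5 − 0.1·23 = 0.2
x₂ = 0.2 − 0.1·9.2 = -0.72
x₃ = -0.72 − 0.1·3.68 = -1.088
E(-1.088) = -5.152768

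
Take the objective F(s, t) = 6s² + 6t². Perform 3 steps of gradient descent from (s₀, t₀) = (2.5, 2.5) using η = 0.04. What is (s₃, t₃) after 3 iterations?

(0.35152, 0.35152)

∇F = (12s, 12t)
(s₁, t₁) = (2.5, 2.5) − 0.04·(30, 30) = (1.3, 1.3)
(s₂, t₂) = (1.3, 1.3) − 0.04·(15.6, 15.6) = (0.676, 0.676)
(s₃, t₃) = (0.676, 0.676) − 0.04·(8.112, 8.112) = (0.35152, 0.35152)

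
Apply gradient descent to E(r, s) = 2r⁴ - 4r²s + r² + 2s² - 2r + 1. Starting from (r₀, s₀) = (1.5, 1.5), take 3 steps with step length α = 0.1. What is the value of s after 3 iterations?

∇E = (8r³ - 8rs + 2r - 2, -4r² + 4s)
(r₁, s₁) = (1.5, 1.5) − 0.1·(10, -3) = (0.5, 1.8)
(r₂, s₂) = (0.5, 1.8) − 0.1·(-7.2, 6.2) = (1.22, 1.18)
(r₃, s₃) = (1.22, 1.18) − 0.1·(3.449984, -1.2336) = (0.8750016, 1.30336)
s = 1.30336

1.30336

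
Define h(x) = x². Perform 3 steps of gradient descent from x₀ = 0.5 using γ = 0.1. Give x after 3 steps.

0.256

h′(x) = 2x
x₁ = 0.5 − 0.1·1 = 0.4
x₂ = 0.4 − 0.1·0.8 = 0.32
x₃ = 0.32 − 0.1·0.64 = 0.256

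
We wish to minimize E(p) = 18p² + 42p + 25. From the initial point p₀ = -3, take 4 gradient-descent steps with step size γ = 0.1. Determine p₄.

-84.9456

E′(p) = 36p + 42
p₁ = -3 − 0.1·(-66) = 3.6
p₂ = 3.6 − 0.1·171.6 = -13.56
p₃ = -13.56 − 0.1·(-446.16) = 31.056
p₄ = 31.056 − 0.1·1160.016 = -84.9456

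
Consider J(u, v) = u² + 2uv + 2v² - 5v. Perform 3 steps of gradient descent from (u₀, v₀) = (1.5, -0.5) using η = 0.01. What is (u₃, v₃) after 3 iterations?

(1.438832, -0.383544)

∇J = (2u + 2v, 2u + 4v - 5)
Step 1: at (1.5, -0.5), ∇J = (2, -4) → (1.5, -0.5) − 0.01·(2, -4) = (1.48, -0.46)
Step 2: at (1.48, -0.46), ∇J = (2.04, -3.88) → (1.48, -0.46) − 0.01·(2.04, -3.88) = (1.4596, -0.4212)
Step 3: at (1.4596, -0.4212), ∇J = (2.0768, -3.7656) → (1.4596, -0.4212) − 0.01·(2.0768, -3.7656) = (1.438832, -0.383544)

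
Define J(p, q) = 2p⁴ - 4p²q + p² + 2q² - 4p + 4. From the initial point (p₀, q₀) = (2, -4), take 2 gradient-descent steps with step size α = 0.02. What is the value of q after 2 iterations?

∇J = (8p³ - 8pq + 2p - 4, -4p² + 4q)
Step 1: at (2, -4), ∇J = (128, -32) → (2, -4) − 0.02·(128, -32) = (-0.56, -3.36)
Step 2: at (-0.56, -3.36), ∇J = (-21.577728, -14.6944) → (-0.56, -3.36) − 0.02·(-21.577728, -14.6944) = (-0.12844544, -3.066112)
q = -3.066112

-3.066112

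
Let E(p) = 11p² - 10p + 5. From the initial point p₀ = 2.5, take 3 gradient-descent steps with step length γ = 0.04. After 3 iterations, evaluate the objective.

2.7274101504

E′(p) = 22p - 10
p₁ = 2.5 − 0.04·45 = 0.7
p₂ = 0.7 − 0.04·5.4 = 0.484
p₃ = 0.484 − 0.04·0.648 = 0.45808
E(0.45808) = 2.7274101504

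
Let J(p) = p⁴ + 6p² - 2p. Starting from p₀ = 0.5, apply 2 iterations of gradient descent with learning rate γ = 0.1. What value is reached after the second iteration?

0.18995

J′(p) = 4p³ + 12p - 2
Step 1: J′(0.5) = 4.5; p₁ = 0.5 − 0.1·4.5 = 0.05
Step 2: J′(0.05) = -1.3995; p₂ = 0.05 − 0.1·(-1.3995) = 0.18995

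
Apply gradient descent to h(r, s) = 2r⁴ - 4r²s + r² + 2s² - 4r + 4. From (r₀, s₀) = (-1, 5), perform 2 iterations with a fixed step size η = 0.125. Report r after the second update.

61.328125

∇h = (8r³ - 8rs + 2r - 4, -4r² + 4s)
Step 1: at (-1, 5), ∇h = (26, 16) → (-1, 5) − 0.125·(26, 16) = (-4.25, 3)
Step 2: at (-4.25, 3), ∇h = (-524.625, -60.25) → (-4.25, 3) − 0.125·(-524.625, -60.25) = (61.328125, 10.53125)
r = 61.328125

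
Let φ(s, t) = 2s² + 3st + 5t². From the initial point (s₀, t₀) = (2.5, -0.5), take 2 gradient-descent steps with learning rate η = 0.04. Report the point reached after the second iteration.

(1.8864, -0.6192)

∇φ = (4s + 3t, 3s + 10t)
(s₁, t₁) = (2.5, -0.5) − 0.04·(8.5, 2.5) = (2.16, -0.6)
(s₂, t₂) = (2.16, -0.6) − 0.04·(6.84, 0.48) = (1.8864, -0.6192)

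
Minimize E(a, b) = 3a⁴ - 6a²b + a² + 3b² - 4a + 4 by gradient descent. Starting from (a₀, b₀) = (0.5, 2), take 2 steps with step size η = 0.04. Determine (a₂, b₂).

(1.36560128, 1.460384)

∇E = (12a³ - 12ab + 2a - 4, -6a² + 6b)
Step 1: at (0.5, 2), ∇E = (-13.5, 10.5) → (0.5, 2) − 0.04·(-13.5, 10.5) = (1.04, 1.58)
Step 2: at (1.04, 1.58), ∇E = (-8.140032, 2.9904) → (1.04, 1.58) − 0.04·(-8.140032, 2.9904) = (1.36560128, 1.460384)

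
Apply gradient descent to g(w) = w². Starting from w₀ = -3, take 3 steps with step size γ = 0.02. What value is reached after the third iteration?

-2.654208

g′(w) = 2w
Step 1: g′(-3) = -6; w₁ = -3 − 0.02·(-6) = -2.88
Step 2: g′(-2.88) = -5.76; w₂ = -2.88 − 0.02·(-5.76) = -2.7648
Step 3: g′(-2.7648) = -5.5296; w₃ = -2.7648 − 0.02·(-5.5296) = -2.654208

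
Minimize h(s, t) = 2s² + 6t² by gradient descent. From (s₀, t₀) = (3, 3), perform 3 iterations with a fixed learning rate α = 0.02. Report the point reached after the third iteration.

(2.336064, 1.316928)

∇h = (4s, 12t)
Step 1: at (3, 3), ∇h = (12, 36) → (3, 3) − 0.02·(12, 36) = (2.76, 2.28)
Step 2: at (2.76, 2.28), ∇h = (11.04, 27.36) → (2.76, 2.28) − 0.02·(11.04, 27.36) = (2.5392, 1.7328)
Step 3: at (2.5392, 1.7328), ∇h = (10.1568, 20.7936) → (2.5392, 1.7328) − 0.02·(10.1568, 20.7936) = (2.336064, 1.316928)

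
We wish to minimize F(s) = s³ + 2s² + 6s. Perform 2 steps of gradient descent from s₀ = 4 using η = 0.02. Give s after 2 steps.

F′(s) = 3s² + 4s + 6
Step 1: F′(4) = 70; s₁ = 4 − 0.02·70 = 2.6
Step 2: F′(2.6) = 36.68; s₂ = 2.6 − 0.02·36.68 = 1.8664

1.8664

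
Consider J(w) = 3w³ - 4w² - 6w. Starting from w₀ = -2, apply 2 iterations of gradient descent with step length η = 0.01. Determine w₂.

-3.141444

J′(w) = 9w² - 8w - 6
Step 1: J′(-2) = 46; w₁ = -2 − 0.01·46 = -2.46
Step 2: J′(-2.46) = 68.1444; w₂ = -2.46 − 0.01·68.1444 = -3.141444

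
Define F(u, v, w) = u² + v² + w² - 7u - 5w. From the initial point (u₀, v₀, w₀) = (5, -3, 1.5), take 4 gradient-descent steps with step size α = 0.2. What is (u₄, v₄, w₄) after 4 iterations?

∇F = (2u - 7, 2v, 2w - 5)
Step 1: at (5, -3, 1.5), ∇F = (3, -6, -2) → (5, -3, 1.5) − 0.2·(3, -6, -2) = (4.4, -1.8, 1.9)
Step 2: at (4.4, -1.8, 1.9), ∇F = (1.8, -3.6, -1.2) → (4.4, -1.8, 1.9) − 0.2·(1.8, -3.6, -1.2) = (4.04, -1.08, 2.14)
Step 3: at (4.04, -1.08, 2.14), ∇F = (1.08, -2.16, -0.72) → (4.04, -1.08, 2.14) − 0.2·(1.08, -2.16, -0.72) = (3.824, -0.648, 2.284)
Step 4: at (3.824, -0.648, 2.284), ∇F = (0.648, -1.296, -0.432) → (3.824, -0.648, 2.284) − 0.2·(0.648, -1.296, -0.432) = (3.6944, -0.3888, 2.3704)

(3.6944, -0.3888, 2.3704)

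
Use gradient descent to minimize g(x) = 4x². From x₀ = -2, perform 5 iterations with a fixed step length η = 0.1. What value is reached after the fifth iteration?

-0.00064

g′(x) = 8x
Step 1: g′(-2) = -16; x₁ = -2 − 0.1·(-16) = -0.4
Step 2: g′(-0.4) = -3.2; x₂ = -0.4 − 0.1·(-3.2) = -0.08
Step 3: g′(-0.08) = -0.64; x₃ = -0.08 − 0.1·(-0.64) = -0.016
Step 4: g′(-0.016) = -0.128; x₄ = -0.016 − 0.1·(-0.128) = -0.0032
Step 5: g′(-0.0032) = -0.0256; x₅ = -0.0032 − 0.1·(-0.0256) = -0.00064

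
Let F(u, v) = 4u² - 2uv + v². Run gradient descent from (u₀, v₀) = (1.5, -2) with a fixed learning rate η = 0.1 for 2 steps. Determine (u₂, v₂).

∇F = (8u - 2v, -2u + 2v)
(u₁, v₁) = (1.5, -2) − 0.1·(16, -7) = (-0.1, -1.3)
(u₂, v₂) = (-0.1, -1.3) − 0.1·(1.8, -2.4) = (-0.28, -1.06)

(-0.28, -1.06)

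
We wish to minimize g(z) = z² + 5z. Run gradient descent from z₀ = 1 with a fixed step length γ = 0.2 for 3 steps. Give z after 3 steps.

g′(z) = 2z + 5
z₁ = 1 − 0.2·7 = -0.4
z₂ = -0.4 − 0.2·4.2 = -1.24
z₃ = -1.24 − 0.2·2.52 = -1.744

-1.744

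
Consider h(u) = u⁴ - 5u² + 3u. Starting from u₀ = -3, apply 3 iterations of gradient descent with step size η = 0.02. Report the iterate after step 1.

h′(u) = 4u³ - 10u + 3
Step 1: h′(-3) = -75; u₁ = -3 − 0.02·(-75) = -1.5

-1.5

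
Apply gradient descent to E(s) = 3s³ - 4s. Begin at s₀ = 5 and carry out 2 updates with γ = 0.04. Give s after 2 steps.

E′(s) = 9s² - 4
s₁ = 5 − 0.04·221 = -3.84
s₂ = -3.84 − 0.04·128.7104 = -8.988416

-8.988416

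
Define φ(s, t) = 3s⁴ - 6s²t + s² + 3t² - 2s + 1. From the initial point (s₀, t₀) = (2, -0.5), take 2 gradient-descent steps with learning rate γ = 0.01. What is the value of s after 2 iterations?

∇φ = (12s³ - 12st + 2s - 2, -6s² + 6t)
Step 1: at (2, -0.5), ∇φ = (110, -27) → (2, -0.5) − 0.01·(110, -27) = (0.9, -0.23)
Step 2: at (0.9, -0.23), ∇φ = (11.032, -6.24) → (0.9, -0.23) − 0.01·(11.032, -6.24) = (0.78968, -0.1676)
s = 0.78968

0.78968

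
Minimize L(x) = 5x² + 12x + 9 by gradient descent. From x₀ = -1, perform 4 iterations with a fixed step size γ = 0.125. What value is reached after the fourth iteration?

L′(x) = 10x + 12
Step 1: L′(-1) = 2; x₁ = -1 − 0.125·2 = -1.25
Step 2: L′(-1.25) = -0.5; x₂ = -1.25 − 0.125·(-0.5) = -1.1875
Step 3: L′(-1.1875) = 0.125; x₃ = -1.1875 − 0.125·0.125 = -1.203125
Step 4: L′(-1.203125) = -0.03125; x₄ = -1.203125 − 0.125·(-0.03125) = -1.19921875

-1.19921875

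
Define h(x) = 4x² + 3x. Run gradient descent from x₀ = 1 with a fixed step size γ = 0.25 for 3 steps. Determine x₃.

-1.75

h′(x) = 8x + 3
Step 1: h′(1) = 11; x₁ = 1 − 0.25·11 = -1.75
Step 2: h′(-1.75) = -11; x₂ = -1.75 − 0.25·(-11) = 1
Step 3: h′(1) = 11; x₃ = 1 − 0.25·11 = -1.75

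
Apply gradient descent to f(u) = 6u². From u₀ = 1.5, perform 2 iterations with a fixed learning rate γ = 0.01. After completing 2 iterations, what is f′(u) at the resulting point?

f′(u) = 12u
u₁ = 1.5 − 0.01·18 = 1.32
u₂ = 1.32 − 0.01·15.84 = 1.1616
f′(u) at (1.1616) = 13.9392

13.9392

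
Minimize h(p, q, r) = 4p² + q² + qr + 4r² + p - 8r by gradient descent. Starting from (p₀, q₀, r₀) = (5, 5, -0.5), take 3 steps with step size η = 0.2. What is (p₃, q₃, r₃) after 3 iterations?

(-1.232, 0.92, 1)

∇h = (8p + 1, 2q + r, q + 8r - 8)
(p₁, q₁, r₁) = (5, 5, -0.5) − 0.2·(41, 9.5, -7) = (-3.2, 3.1, 0.9)
(p₂, q₂, r₂) = (-3.2, 3.1, 0.9) − 0.2·(-24.6, 7.1, 2.3) = (1.72, 1.68, 0.44)
(p₃, q₃, r₃) = (1.72, 1.68, 0.44) − 0.2·(14.76, 3.8, -2.8) = (-1.232, 0.92, 1)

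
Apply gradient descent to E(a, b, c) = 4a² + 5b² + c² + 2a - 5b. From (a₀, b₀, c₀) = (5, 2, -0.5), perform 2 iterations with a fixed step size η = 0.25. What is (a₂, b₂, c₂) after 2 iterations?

∇E = (8a + 2, 10b - 5, 2c)
Step 1: at (5, 2, -0.5), ∇E = (42, 15, -1) → (5, 2, -0.5) − 0.25·(42, 15, -1) = (-5.5, -1.75, -0.25)
Step 2: at (-5.5, -1.75, -0.25), ∇E = (-42, -22.5, -0.5) → (-5.5, -1.75, -0.25) − 0.25·(-42, -22.5, -0.5) = (5, 3.875, -0.125)

(5, 3.875, -0.125)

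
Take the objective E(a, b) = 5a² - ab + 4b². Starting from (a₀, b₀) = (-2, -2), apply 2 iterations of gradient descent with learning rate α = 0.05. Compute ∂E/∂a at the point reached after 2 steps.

-5.315

∇E = (10a - b, -a + 8b)
(a₁, b₁) = (-2, -2) − 0.05·(-18, -14) = (-1.1, -1.3)
(a₂, b₂) = (-1.1, -1.3) − 0.05·(-9.7, -9.3) = (-0.615, -0.835)
∂E/∂a at (-0.615, -0.835) = -5.315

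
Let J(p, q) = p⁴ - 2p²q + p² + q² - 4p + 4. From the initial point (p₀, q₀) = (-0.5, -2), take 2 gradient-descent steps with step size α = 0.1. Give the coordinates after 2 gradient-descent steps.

∇J = (4p³ - 4pq + 2p - 4, -2p² + 2q)
Step 1: at (-0.5, -2), ∇J = (-9.5, -4.5) → (-0.5, -2) − 0.1·(-9.5, -4.5) = (0.45, -1.55)
Step 2: at (0.45, -1.55), ∇J = (0.0545, -3.505) → (0.45, -1.55) − 0.1·(0.0545, -3.505) = (0.44455, -1.1995)

(0.44455, -1.1995)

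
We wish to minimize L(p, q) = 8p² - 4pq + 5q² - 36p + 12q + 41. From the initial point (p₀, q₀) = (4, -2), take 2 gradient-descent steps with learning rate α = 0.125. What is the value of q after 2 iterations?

∇L = (16p - 4q - 36, -4p + 10q + 12)
Step 1: at (4, -2), ∇L = (36, -24) → (4, -2) − 0.125·(36, -24) = (-0.5, 1)
Step 2: at (-0.5, 1), ∇L = (-48, 24) → (-0.5, 1) − 0.125·(-48, 24) = (5.5, -2)
q = -2

-2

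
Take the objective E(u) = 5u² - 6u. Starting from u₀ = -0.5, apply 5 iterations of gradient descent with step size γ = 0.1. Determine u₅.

0.6

E′(u) = 10u - 6
u₁ = -0.5 − 0.1·(-11) = 0.6
u₂ = 0.6 − 0.1·0 = 0.6
u₃ = 0.6 − 0.1·0 = 0.6
u₄ = 0.6 − 0.1·0 = 0.6
u₅ = 0.6 − 0.1·0 = 0.6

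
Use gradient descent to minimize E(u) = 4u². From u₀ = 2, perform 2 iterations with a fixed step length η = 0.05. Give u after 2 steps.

E′(u) = 8u
Step 1: E′(2) = 16; u₁ = 2 − 0.05·16 = 1.2
Step 2: E′(1.2) = 9.6; u₂ = 1.2 − 0.05·9.6 = 0.72

0.72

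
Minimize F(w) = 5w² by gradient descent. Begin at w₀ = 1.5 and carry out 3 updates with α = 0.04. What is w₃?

0.324

F′(w) = 10w
w₁ = 1.5 − 0.04·15 = 0.9
w₂ = 0.9 − 0.04·9 = 0.54
w₃ = 0.54 − 0.04·5.4 = 0.324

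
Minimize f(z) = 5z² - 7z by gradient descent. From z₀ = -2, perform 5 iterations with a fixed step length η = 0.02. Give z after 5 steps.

f′(z) = 10z - 7
Step 1: f′(-2) = -27; z₁ = -2 − 0.02·(-27) = -1.46
Step 2: f′(-1.46) = -21.6; z₂ = -1.46 − 0.02·(-21.6) = -1.028
Step 3: f′(-1.028) = -17.28; z₃ = -1.028 − 0.02·(-17.28) = -0.6824
Step 4: f′(-0.6824) = -13.824; z₄ = -0.6824 − 0.02·(-13.824) = -0.40592
Step 5: f′(-0.40592) = -11.0592; z₅ = -0.40592 − 0.02·(-11.0592) = -0.184736

-0.184736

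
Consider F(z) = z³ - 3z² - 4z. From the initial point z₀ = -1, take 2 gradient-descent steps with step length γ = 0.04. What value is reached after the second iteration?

F′(z) = 3z² - 6z - 4
Step 1: F′(-1) = 5; z₁ = -1 − 0.04·5 = -1.2
Step 2: F′(-1.2) = 7.52; z₂ = -1.2 − 0.04·7.52 = -1.5008

-1.5008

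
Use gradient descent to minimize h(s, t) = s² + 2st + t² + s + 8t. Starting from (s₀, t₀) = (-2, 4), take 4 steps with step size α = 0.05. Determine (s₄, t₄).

(-2.5546, 2.0454)

∇h = (2s + 2t + 1, 2s + 2t + 8)
(s₁, t₁) = (-2, 4) − 0.05·(5, 12) = (-2.25, 3.4)
(s₂, t₂) = (-2.25, 3.4) − 0.05·(3.3, 10.3) = (-2.415, 2.885)
(s₃, t₃) = (-2.415, 2.885) − 0.05·(1.94, 8.94) = (-2.512, 2.438)
(s₄, t₄) = (-2.512, 2.438) − 0.05·(0.852, 7.852) = (-2.5546, 2.0454)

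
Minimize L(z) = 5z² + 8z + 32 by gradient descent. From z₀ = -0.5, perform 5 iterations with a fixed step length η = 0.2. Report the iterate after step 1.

-1.1

L′(z) = 10z + 8
z₁ = -0.5 − 0.2·3 = -1.1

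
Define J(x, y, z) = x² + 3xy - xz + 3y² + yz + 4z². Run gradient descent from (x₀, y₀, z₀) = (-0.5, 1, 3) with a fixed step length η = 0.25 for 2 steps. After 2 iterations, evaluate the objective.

∇J = (2x + 3y - z, 3x + 6y + z, -x + y + 8z)
(x₁, y₁, z₁) = (-0.5, 1, 3) − 0.25·(-1, 7.5, 25.5) = (-0.25, -0.875, -3.375)
(x₂, y₂, z₂) = (-0.25, -0.875, -3.375) − 0.25·(0.25, -9.375, -27.625) = (-0.3125, 1.46875, 3.53125)
J(-0.3125, 1.46875, 3.53125) = 61.361328125

61.361328125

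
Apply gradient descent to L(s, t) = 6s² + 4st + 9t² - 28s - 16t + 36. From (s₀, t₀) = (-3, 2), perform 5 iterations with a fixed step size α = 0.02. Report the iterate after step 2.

(-1.016, 1.648)

∇L = (12s + 4t - 28, 4s + 18t - 16)
(s₁, t₁) = (-3, 2) − 0.02·(-56, 8) = (-1.88, 1.84)
(s₂, t₂) = (-1.88, 1.84) − 0.02·(-43.2, 9.6) = (-1.016, 1.648)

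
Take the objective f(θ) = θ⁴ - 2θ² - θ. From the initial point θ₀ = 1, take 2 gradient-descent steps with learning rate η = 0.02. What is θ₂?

f′(θ) = 4θ³ - 4θ - 1
Step 1: f′(1) = -1; θ₁ = 1 − 0.02·(-1) = 1.02
Step 2: f′(1.02) = -0.835168; θ₂ = 1.02 − 0.02·(-0.835168) = 1.03670336

1.03670336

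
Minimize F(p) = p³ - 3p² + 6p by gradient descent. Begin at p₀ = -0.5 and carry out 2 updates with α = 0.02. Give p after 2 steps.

-0.9273815

F′(p) = 3p² - 6p + 6
p₁ = -0.5 − 0.02·9.75 = -0.695
p₂ = -0.695 − 0.02·11.619075 = -0.9273815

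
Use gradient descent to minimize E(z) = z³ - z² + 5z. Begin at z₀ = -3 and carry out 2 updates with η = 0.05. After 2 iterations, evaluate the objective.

-920.886107823375

E′(z) = 3z² - 2z + 5
Step 1: E′(-3) = 38; z₁ = -3 − 0.05·38 = -4.9
Step 2: E′(-4.9) = 86.83; z₂ = -4.9 − 0.05·86.83 = -9.2415
E(-9.2415) = -920.886107823375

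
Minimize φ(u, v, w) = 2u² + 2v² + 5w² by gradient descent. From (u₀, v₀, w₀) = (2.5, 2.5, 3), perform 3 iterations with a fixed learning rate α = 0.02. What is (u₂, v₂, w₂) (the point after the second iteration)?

∇φ = (4u, 4v, 10w)
(u₁, v₁, w₁) = (2.5, 2.5, 3) − 0.02·(10, 10, 30) = (2.3, 2.3, 2.4)
(u₂, v₂, w₂) = (2.3, 2.3, 2.4) − 0.02·(9.2, 9.2, 24) = (2.116, 2.116, 1.92)

(2.116, 2.116, 1.92)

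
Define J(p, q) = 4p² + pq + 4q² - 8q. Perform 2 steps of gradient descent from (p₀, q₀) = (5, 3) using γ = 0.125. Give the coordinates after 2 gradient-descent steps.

(-0.046875, 1.046875)

∇J = (8p + q, p + 8q - 8)
(p₁, q₁) = (5, 3) − 0.125·(43, 21) = (-0.375, 0.375)
(p₂, q₂) = (-0.375, 0.375) − 0.125·(-2.625, -5.375) = (-0.046875, 1.046875)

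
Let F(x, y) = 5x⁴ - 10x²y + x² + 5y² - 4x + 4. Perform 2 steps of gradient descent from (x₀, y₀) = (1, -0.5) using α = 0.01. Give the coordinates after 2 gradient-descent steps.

∇F = (20x³ - 20xy + 2x - 4, -10x² + 10y)
Step 1: at (1, -0.5), ∇F = (28, -15) → (1, -0.5) − 0.01·(28, -15) = (0.72, -0.35)
Step 2: at (0.72, -0.35), ∇F = (9.94496, -8.684) → (0.72, -0.35) − 0.01·(9.94496, -8.684) = (0.6205504, -0.26316)

(0.6205504, -0.26316)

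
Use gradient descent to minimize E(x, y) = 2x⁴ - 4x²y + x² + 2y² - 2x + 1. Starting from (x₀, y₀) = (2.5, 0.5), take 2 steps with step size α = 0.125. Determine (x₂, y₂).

(1787.984375, 76.71875)

∇E = (8x³ - 8xy + 2x - 2, -4x² + 4y)
(x₁, y₁) = (2.5, 0.5) − 0.125·(118, -23) = (-12.25, 3.375)
(x₂, y₂) = (-12.25, 3.375) − 0.125·(-14401.875, -586.75) = (1787.984375, 76.71875)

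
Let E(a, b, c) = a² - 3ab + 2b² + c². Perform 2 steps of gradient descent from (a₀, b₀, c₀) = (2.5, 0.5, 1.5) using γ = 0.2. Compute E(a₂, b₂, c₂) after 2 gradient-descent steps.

∇E = (2a - 3b, -3a + 4b, 2c)
(a₁, b₁, c₁) = (2.5, 0.5, 1.5) − 0.2·(3.5, -5.5, 3) = (1.8, 1.6, 0.9)
(a₂, b₂, c₂) = (1.8, 1.6, 0.9) − 0.2·(-1.2, 1, 1.8) = (2.04, 1.4, 0.54)
E(2.04, 1.4, 0.54) = -0.1948

-0.1948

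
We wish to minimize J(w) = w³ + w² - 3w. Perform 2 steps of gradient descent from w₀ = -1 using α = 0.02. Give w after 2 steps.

J′(w) = 3w² + 2w - 3
Step 1: J′(-1) = -2; w₁ = -1 − 0.02·(-2) = -0.96
Step 2: J′(-0.96) = -2.1552; w₂ = -0.96 − 0.02·(-2.1552) = -0.916896

-0.916896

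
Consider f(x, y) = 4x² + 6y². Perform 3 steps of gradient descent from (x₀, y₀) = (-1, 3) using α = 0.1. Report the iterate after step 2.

(-0.04, 0.12)

∇f = (8x, 12y)
(x₁, y₁) = (-1, 3) − 0.1·(-8, 36) = (-0.2, -0.6)
(x₂, y₂) = (-0.2, -0.6) − 0.1·(-1.6, -7.2) = (-0.04, 0.12)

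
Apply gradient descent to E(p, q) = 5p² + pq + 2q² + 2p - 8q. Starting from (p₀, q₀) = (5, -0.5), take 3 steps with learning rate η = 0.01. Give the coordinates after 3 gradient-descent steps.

(3.6028685, -0.341186)

∇E = (10p + q + 2, p + 4q - 8)
(p₁, q₁) = (5, -0.5) − 0.01·(51.5, -5) = (4.485, -0.45)
(p₂, q₂) = (4.485, -0.45) − 0.01·(46.4, -5.315) = (4.021, -0.39685)
(p₃, q₃) = (4.021, -0.39685) − 0.01·(41.81315, -5.5664) = (3.6028685, -0.341186)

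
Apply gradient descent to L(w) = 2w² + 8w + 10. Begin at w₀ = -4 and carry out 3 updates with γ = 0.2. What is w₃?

-2.016

L′(w) = 4w + 8
Step 1: L′(-4) = -8; w₁ = -4 − 0.2·(-8) = -2.4
Step 2: L′(-2.4) = -1.6; w₂ = -2.4 − 0.2·(-1.6) = -2.08
Step 3: L′(-2.08) = -0.32; w₃ = -2.08 − 0.2·(-0.32) = -2.016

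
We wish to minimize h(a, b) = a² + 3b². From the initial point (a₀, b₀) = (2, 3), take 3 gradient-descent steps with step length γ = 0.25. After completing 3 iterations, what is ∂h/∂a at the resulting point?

∇h = (2a, 6b)
Step 1: at (2, 3), ∇h = (4, 18) → (2, 3) − 0.25·(4, 18) = (1, -1.5)
Step 2: at (1, -1.5), ∇h = (2, -9) → (1, -1.5) − 0.25·(2, -9) = (0.5, 0.75)
Step 3: at (0.5, 0.75), ∇h = (1, 4.5) → (0.5, 0.75) − 0.25·(1, 4.5) = (0.25, -0.375)
∂h/∂a at (0.25, -0.375) = 0.5

0.5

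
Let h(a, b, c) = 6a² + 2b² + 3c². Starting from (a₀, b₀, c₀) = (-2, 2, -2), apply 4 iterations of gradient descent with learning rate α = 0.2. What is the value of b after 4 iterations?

∇h = (12a, 4b, 6c)
(a₁, b₁, c₁) = (-2, 2, -2) − 0.2·(-24, 8, -12) = (2.8, 0.4, 0.4)
(a₂, b₂, c₂) = (2.8, 0.4, 0.4) − 0.2·(33.6, 1.6, 2.4) = (-3.92, 0.08, -0.08)
(a₃, b₃, c₃) = (-3.92, 0.08, -0.08) − 0.2·(-47.04, 0.32, -0.48) = (5.488, 0.016, 0.016)
(a₄, b₄, c₄) = (5.488, 0.016, 0.016) − 0.2·(65.856, 0.064, 0.096) = (-7.6832, 0.0032, -0.0032)
b = 0.0032

0.0032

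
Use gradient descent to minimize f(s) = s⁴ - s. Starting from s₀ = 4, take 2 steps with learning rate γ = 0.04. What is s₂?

f′(s) = 4s³ - 1
Step 1: f′(4) = 255; s₁ = 4 − 0.04·255 = -6.2
Step 2: f′(-6.2) = -954.312; s₂ = -6.2 − 0.04·(-954.312) = 31.97248

31.97248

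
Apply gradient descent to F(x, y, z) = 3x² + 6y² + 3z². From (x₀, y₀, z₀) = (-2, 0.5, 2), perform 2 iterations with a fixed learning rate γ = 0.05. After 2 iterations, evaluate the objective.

∇F = (6x, 12y, 6z)
Step 1: at (-2, 0.5, 2), ∇F = (-12, 6, 12) → (-2, 0.5, 2) − 0.05·(-12, 6, 12) = (-1.4, 0.2, 1.4)
Step 2: at (-1.4, 0.2, 1.4), ∇F = (-8.4, 2.4, 8.4) → (-1.4, 0.2, 1.4) − 0.05·(-8.4, 2.4, 8.4) = (-0.98, 0.08, 0.98)
F(-0.98, 0.08, 0.98) = 5.8008

5.8008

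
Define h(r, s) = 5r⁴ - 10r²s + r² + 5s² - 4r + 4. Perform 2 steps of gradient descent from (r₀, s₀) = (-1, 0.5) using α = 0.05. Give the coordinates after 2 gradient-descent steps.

∇h = (20r³ - 20rs + 2r - 4, -10r² + 10s)
Step 1: at (-1, 0.5), ∇h = (-16, -5) → (-1, 0.5) − 0.05·(-16, -5) = (-0.2, 0.75)
Step 2: at (-0.2, 0.75), ∇h = (-1.56, 7.1) → (-0.2, 0.75) − 0.05·(-1.56, 7.1) = (-0.122, 0.395)

(-0.122, 0.395)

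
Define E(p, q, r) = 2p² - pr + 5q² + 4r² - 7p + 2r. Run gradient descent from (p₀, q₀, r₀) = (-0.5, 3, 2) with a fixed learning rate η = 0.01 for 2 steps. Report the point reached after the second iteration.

(-0.28625, 2.43, 1.6459)

∇E = (4p - r - 7, 10q, -p + 8r + 2)
Step 1: at (-0.5, 3, 2), ∇E = (-11, 30, 18.5) → (-0.5, 3, 2) − 0.01·(-11, 30, 18.5) = (-0.39, 2.7, 1.815)
Step 2: at (-0.39, 2.7, 1.815), ∇E = (-10.375, 27, 16.91) → (-0.39, 2.7, 1.815) − 0.01·(-10.375, 27, 16.91) = (-0.28625, 2.43, 1.6459)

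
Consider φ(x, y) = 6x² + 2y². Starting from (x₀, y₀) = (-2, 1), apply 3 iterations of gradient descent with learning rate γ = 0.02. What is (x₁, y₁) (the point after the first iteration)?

∇φ = (12x, 4y)
(x₁, y₁) = (-2, 1) − 0.02·(-24, 4) = (-1.52, 0.92)

(-1.52, 0.92)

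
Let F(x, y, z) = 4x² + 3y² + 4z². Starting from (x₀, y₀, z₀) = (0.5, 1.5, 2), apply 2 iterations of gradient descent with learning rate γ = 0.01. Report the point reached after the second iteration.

∇F = (8x, 6y, 8z)
Step 1: at (0.5, 1.5, 2), ∇F = (4, 9, 16) → (0.5, 1.5, 2) − 0.01·(4, 9, 16) = (0.46, 1.41, 1.84)
Step 2: at (0.46, 1.41, 1.84), ∇F = (3.68, 8.46, 14.72) → (0.46, 1.41, 1.84) − 0.01·(3.68, 8.46, 14.72) = (0.4232, 1.3254, 1.6928)

(0.4232, 1.3254, 1.6928)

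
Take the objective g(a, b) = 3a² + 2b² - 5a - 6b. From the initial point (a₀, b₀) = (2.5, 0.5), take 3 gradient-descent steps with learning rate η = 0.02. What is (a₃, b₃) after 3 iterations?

∇g = (6a - 5, 4b - 6)
(a₁, b₁) = (2.5, 0.5) − 0.02·(10, -4) = (2.3, 0.58)
(a₂, b₂) = (2.3, 0.58) − 0.02·(8.8, -3.68) = (2.124, 0.6536)
(a₃, b₃) = (2.124, 0.6536) − 0.02·(7.744, -3.3856) = (1.96912, 0.721312)

(1.96912, 0.721312)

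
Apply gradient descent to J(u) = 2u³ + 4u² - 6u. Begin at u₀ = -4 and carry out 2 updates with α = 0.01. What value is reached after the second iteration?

J′(u) = 6u² + 8u - 6
u₁ = -4 − 0.01·58 = -4.58
u₂ = -4.58 − 0.01·83.2184 = -5.412184

-5.412184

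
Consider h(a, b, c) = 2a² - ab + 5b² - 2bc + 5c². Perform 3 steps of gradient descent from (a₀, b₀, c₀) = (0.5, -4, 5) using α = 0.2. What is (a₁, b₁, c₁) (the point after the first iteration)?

(-0.7, 6.1, -6.6)

∇h = (4a - b, -a + 10b - 2c, -2b + 10c)
Step 1: at (0.5, -4, 5), ∇h = (6, -50.5, 58) → (0.5, -4, 5) − 0.2·(6, -50.5, 58) = (-0.7, 6.1, -6.6)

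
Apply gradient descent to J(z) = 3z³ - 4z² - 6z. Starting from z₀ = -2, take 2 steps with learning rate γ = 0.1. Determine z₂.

-50.484

J′(z) = 9z² - 8z - 6
Step 1: J′(-2) = 46; z₁ = -2 − 0.1·46 = -6.6
Step 2: J′(-6.6) = 438.84; z₂ = -6.6 − 0.1·438.84 = -50.484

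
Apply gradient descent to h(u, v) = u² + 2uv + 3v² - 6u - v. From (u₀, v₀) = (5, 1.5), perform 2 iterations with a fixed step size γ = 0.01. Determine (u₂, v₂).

∇h = (2u + 2v - 6, 2u + 6v - 1)
Step 1: at (5, 1.5), ∇h = (7, 18) → (5, 1.5) − 0.01·(7, 18) = (4.93, 1.32)
Step 2: at (4.93, 1.32), ∇h = (6.5, 16.78) → (4.93, 1.32) − 0.01·(6.5, 16.78) = (4.865, 1.1522)

(4.865, 1.1522)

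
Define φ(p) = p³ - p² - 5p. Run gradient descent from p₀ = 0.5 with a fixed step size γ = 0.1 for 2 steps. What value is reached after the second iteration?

1.4148125

φ′(p) = 3p² - 2p - 5
p₁ = 0.5 − 0.1·(-5.25) = 1.025
p₂ = 1.025 − 0.1·(-3.898125) = 1.4148125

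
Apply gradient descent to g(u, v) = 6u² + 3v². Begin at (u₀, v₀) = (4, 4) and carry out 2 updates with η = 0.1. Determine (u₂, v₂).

∇g = (12u, 6v)
(u₁, v₁) = (4, 4) − 0.1·(48, 24) = (-0.8, 1.6)
(u₂, v₂) = (-0.8, 1.6) − 0.1·(-9.6, 9.6) = (0.16, 0.64)

(0.16, 0.64)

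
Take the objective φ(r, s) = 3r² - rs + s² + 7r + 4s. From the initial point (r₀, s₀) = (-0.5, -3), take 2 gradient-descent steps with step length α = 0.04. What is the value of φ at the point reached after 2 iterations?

∇φ = (6r - s + 7, -r + 2s + 4)
Step 1: at (-0.5, -3), ∇φ = (7, -1.5) → (-0.5, -3) − 0.04·(7, -1.5) = (-0.78, -2.94)
Step 2: at (-0.78, -2.94), ∇φ = (5.26, -1.1) → (-0.78, -2.94) − 0.04·(5.26, -1.1) = (-0.9904, -2.896)
φ(-0.9904, -2.896) = -10.05550592

-10.05550592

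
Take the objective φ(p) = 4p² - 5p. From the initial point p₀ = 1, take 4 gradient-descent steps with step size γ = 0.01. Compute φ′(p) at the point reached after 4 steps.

2.14917888

φ′(p) = 8p - 5
Step 1: φ′(1) = 3; p₁ = 1 − 0.01·3 = 0.97
Step 2: φ′(0.97) = 2.76; p₂ = 0.97 − 0.01·2.76 = 0.9424
Step 3: φ′(0.9424) = 2.5392; p₃ = 0.9424 − 0.01·2.5392 = 0.917008
Step 4: φ′(0.917008) = 2.336064; p₄ = 0.917008 − 0.01·2.336064 = 0.89364736
φ′(p) at (0.89364736) = 2.14917888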